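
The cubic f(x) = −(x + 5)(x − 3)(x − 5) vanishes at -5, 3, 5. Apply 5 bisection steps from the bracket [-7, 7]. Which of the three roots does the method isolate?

m = 0, f(m) = -75 (−); new bracket [-7, 0]
m = -3.5, f(m) = -82.875 (−); new bracket [-7, -3.5]
m = -5.25, f(m) = 21.140625 (+); new bracket [-5.25, -3.5]
m = -4.375, f(m) = -43.2129 (−); new bracket [-5.25, -4.375]
m = -4.8125, f(m) = -14.3738 (−); new bracket [-5.25, -4.8125]

-5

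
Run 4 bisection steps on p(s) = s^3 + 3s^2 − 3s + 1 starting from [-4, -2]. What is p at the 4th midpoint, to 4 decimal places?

-0.5137

m = -3, p(m) = 10 (+); new bracket [-4, -3]
m = -3.5, p(m) = 5.375 (+); new bracket [-4, -3.5]
m = -3.75, p(m) = 1.703125 (+); new bracket [-4, -3.75]
m = -3.875, p(m) = -0.5137 (−); new bracket [-3.875, -3.75]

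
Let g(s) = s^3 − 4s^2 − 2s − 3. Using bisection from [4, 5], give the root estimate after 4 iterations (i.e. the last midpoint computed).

4.5625

midpoint 4.5: g = -1.875 < 0 → [4.5, 5]
midpoint 4.75: g = 4.421875 > 0 → [4.5, 4.75]
midpoint 4.625: g = 1.119141 > 0 → [4.5, 4.625]
midpoint 4.5625: g = -0.4158 < 0 → [4.5625, 4.625]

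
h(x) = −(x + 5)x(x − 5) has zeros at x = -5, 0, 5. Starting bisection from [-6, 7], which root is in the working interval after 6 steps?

x = 0.5 gives h = 12.375, positive; keep [0.5, 7]
x = 3.75 gives h = 41.015625, positive; keep [3.75, 7]
x = 5.375 gives h = -20.912109, negative; keep [3.75, 5.375]
x = 4.5625 gives h = 19.0876, positive; keep [4.5625, 5.375]
x = 4.96875 gives h = 1.5479, positive; keep [4.96875, 5.375]
x = 5.171875 gives h = -9.0419, negative; keep [4.96875, 5.171875]

5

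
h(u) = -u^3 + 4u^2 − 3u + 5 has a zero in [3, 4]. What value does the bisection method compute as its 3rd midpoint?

m = 3.5, h(m) = 0.625 (+); new bracket [3.5, 4]
m = 3.75, h(m) = -2.734375 (−); new bracket [3.5, 3.75]
m = 3.625, h(m) = -0.947266 (−); new bracket [3.5, 3.625]

3.625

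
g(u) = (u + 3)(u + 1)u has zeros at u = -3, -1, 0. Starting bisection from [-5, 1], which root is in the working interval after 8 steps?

g(-2) = 2 > 0, so the root lies in [-5, -2]
g(-3.5) = -4.375 < 0, so the root lies in [-3.5, -2]
g(-2.75) = 1.203125 > 0, so the root lies in [-3.5, -2.75]
g(-3.125) = -0.8301 < 0, so the root lies in [-3.125, -2.75]
g(-2.9375) = 0.3557 > 0, so the root lies in [-3.125, -2.9375]
g(-3.03125) = -0.1924 < 0, so the root lies in [-3.03125, -2.9375]
g(-2.984375) = 0.0925 > 0, so the root lies in [-3.03125, -2.984375]
g(-3.0078125) = -0.0472 < 0, so the root lies in [-3.0078125, -2.984375]

-3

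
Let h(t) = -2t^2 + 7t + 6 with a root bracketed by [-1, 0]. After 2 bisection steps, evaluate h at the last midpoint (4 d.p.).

h(-0.5) = 2 > 0, so the root lies in [-1, -0.5]
h(-0.75) = -0.375 < 0, so the root lies in [-0.75, -0.5]

-0.3750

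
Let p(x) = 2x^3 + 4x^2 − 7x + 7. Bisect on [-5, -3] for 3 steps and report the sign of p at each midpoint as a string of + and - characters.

--+

x = -4 gives p = -29, negative; keep [-4, -3]
x = -3.5 gives p = -5.25, negative; keep [-3.5, -3]
x = -3.25 gives p = 3.34375, positive; keep [-3.5, -3.25]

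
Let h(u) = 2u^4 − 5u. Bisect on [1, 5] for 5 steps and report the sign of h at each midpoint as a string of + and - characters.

+++-+

u = 3 gives h = 147, positive; keep [1, 3]
u = 2 gives h = 22, positive; keep [1, 2]
u = 1.5 gives h = 2.625, positive; keep [1, 1.5]
u = 1.25 gives h = -1.3672, negative; keep [1.25, 1.5]
u = 1.375 gives h = 0.2739, positive; keep [1.25, 1.375]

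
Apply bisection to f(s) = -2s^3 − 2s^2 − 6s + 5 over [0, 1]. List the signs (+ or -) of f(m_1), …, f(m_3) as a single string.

+--

midpoint 0.5: f = 1.25 > 0 → [0.5, 1]
midpoint 0.75: f = -1.46875 < 0 → [0.5, 0.75]
midpoint 0.625: f = -0.019531 < 0 → [0.5, 0.625]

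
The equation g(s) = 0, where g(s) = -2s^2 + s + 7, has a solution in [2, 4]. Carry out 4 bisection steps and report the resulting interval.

g(3) = -8 < 0, so the root lies in [2, 3]
g(2.5) = -3 < 0, so the root lies in [2, 2.5]
g(2.25) = -0.875 < 0, so the root lies in [2, 2.25]
g(2.125) = 0.0938 > 0, so the root lies in [2.125, 2.25]

[2.125, 2.25]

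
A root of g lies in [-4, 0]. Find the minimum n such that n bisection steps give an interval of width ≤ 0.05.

7

Width after n steps is 4/2^n. Need 2^n ≥ 4/0.05 = 80.
2^6 = 64 < 80 ≤ 2^7 = 128, so n = 7.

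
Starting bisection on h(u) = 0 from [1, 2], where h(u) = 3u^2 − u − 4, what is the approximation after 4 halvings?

1.3125

u = 1.5 gives h = 1.25, positive; keep [1, 1.5]
u = 1.25 gives h = -0.5625, negative; keep [1.25, 1.5]
u = 1.375 gives h = 0.296875, positive; keep [1.25, 1.375]
u = 1.3125 gives h = -0.1445, negative; keep [1.3125, 1.375]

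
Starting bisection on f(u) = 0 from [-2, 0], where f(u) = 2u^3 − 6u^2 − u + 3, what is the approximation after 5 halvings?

-0.6875

u = -1 gives f = -4, negative; keep [-1, 0]
u = -0.5 gives f = 1.75, positive; keep [-1, -0.5]
u = -0.75 gives f = -0.46875, negative; keep [-0.75, -0.5]
u = -0.625 gives f = 0.793, positive; keep [-0.75, -0.625]
u = -0.6875 gives f = 0.2017, positive; keep [-0.75, -0.6875]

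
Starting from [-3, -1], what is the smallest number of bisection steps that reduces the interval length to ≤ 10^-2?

8

Width after n steps is 2/2^n. Need 2^n ≥ 2/10^-2 = 200.
2^7 = 128 < 200 ≤ 2^8 = 256, so n = 8.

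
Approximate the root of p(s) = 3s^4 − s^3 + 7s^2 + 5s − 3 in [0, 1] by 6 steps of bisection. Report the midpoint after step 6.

0.390625

s = 0.5 gives p = 1.3125, positive; keep [0, 0.5]
s = 0.25 gives p = -1.316406, negative; keep [0.25, 0.5]
s = 0.375 gives p = -0.134033, negative; keep [0.375, 0.5]
s = 0.4375 gives p = 0.5535, positive; keep [0.375, 0.4375]
s = 0.40625 gives p = 0.2012, positive; keep [0.375, 0.40625]
s = 0.390625 gives p = 0.0315, positive; keep [0.375, 0.390625]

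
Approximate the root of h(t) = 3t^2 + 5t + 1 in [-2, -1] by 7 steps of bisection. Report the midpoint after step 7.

t = -1.5 gives h = 0.25, positive; keep [-1.5, -1]
t = -1.25 gives h = -0.5625, negative; keep [-1.5, -1.25]
t = -1.375 gives h = -0.203125, negative; keep [-1.5, -1.375]
t = -1.4375 gives h = 0.0117, positive; keep [-1.4375, -1.375]
t = -1.40625 gives h = -0.0986, negative; keep [-1.4375, -1.40625]
t = -1.421875 gives h = -0.0442, negative; keep [-1.4375, -1.421875]
t = -1.4296875 gives h = -0.0164, negative; keep [-1.4375, -1.4296875]

-1.4296875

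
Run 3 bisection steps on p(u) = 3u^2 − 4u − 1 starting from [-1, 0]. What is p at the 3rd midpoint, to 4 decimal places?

midpoint -0.5: p = 1.75 > 0 → [-0.5, 0]
midpoint -0.25: p = 0.1875 > 0 → [-0.25, 0]
midpoint -0.125: p = -0.453125 < 0 → [-0.25, -0.125]

-0.4531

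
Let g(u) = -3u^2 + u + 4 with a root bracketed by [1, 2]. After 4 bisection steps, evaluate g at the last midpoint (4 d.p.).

u = 1.5 gives g = -1.25, negative; keep [1, 1.5]
u = 1.25 gives g = 0.5625, positive; keep [1.25, 1.5]
u = 1.375 gives g = -0.296875, negative; keep [1.25, 1.375]
u = 1.3125 gives g = 0.1445, positive; keep [1.3125, 1.375]

0.1445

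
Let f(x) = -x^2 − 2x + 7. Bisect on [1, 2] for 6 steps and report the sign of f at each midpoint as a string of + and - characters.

x = 1.5 gives f = 1.75, positive; keep [1.5, 2]
x = 1.75 gives f = 0.4375, positive; keep [1.75, 2]
x = 1.875 gives f = -0.265625, negative; keep [1.75, 1.875]
x = 1.8125 gives f = 0.0898, positive; keep [1.8125, 1.875]
x = 1.84375 gives f = -0.0869, negative; keep [1.8125, 1.84375]
x = 1.828125 gives f = 0.0017, positive; keep [1.828125, 1.84375]

++-+-+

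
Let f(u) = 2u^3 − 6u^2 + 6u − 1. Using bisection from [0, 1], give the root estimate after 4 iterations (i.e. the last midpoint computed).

f(0.5) = 0.75 > 0, so the root lies in [0, 0.5]
f(0.25) = 0.15625 > 0, so the root lies in [0, 0.25]
f(0.125) = -0.339844 < 0, so the root lies in [0.125, 0.25]
f(0.1875) = -0.0728 < 0, so the root lies in [0.1875, 0.25]

0.1875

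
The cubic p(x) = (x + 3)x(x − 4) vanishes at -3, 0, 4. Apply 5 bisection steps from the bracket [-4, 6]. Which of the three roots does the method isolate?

4

x = 1 gives p = -12, negative; keep [1, 6]
x = 3.5 gives p = -11.375, negative; keep [3.5, 6]
x = 4.75 gives p = 27.609375, positive; keep [3.5, 4.75]
x = 4.125 gives p = 3.6738, positive; keep [3.5, 4.125]
x = 3.8125 gives p = -4.8699, negative; keep [3.8125, 4.125]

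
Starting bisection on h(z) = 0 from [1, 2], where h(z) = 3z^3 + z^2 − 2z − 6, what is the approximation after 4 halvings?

midpoint 1.5: h = 3.375 > 0 → [1, 1.5]
midpoint 1.25: h = -1.078125 < 0 → [1.25, 1.5]
midpoint 1.375: h = 0.939453 > 0 → [1.25, 1.375]
midpoint 1.3125: h = -0.1194 < 0 → [1.3125, 1.375]

1.3125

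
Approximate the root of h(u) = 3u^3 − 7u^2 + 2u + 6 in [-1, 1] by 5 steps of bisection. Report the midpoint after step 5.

u = 0 gives h = 6, positive; keep [-1, 0]
u = -0.5 gives h = 2.875, positive; keep [-1, -0.5]
u = -0.75 gives h = -0.703125, negative; keep [-0.75, -0.5]
u = -0.625 gives h = 1.2832, positive; keep [-0.75, -0.625]
u = -0.6875 gives h = 0.3416, positive; keep [-0.75, -0.6875]

-0.6875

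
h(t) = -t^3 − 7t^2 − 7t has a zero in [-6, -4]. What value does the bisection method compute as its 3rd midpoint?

-5.75

h(-5) = -15 < 0, so the root lies in [-6, -5]
h(-5.5) = -6.875 < 0, so the root lies in [-6, -5.5]
h(-5.75) = -1.078125 < 0, so the root lies in [-6, -5.75]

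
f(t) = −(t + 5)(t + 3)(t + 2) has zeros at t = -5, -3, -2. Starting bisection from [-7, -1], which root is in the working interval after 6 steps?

t = -4 gives f = -2, negative; keep [-7, -4]
t = -5.5 gives f = 4.375, positive; keep [-5.5, -4]
t = -4.75 gives f = -1.203125, negative; keep [-5.5, -4.75]
t = -5.125 gives f = 0.8301, positive; keep [-5.125, -4.75]
t = -4.9375 gives f = -0.3557, negative; keep [-5.125, -4.9375]
t = -5.03125 gives f = 0.1924, positive; keep [-5.03125, -4.9375]

-5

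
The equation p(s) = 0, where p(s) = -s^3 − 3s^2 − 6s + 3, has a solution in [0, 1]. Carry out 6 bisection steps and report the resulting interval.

p(0.5) = -0.875 < 0, so the root lies in [0, 0.5]
p(0.25) = 1.296875 > 0, so the root lies in [0.25, 0.5]
p(0.375) = 0.275391 > 0, so the root lies in [0.375, 0.5]
p(0.4375) = -0.283 < 0, so the root lies in [0.375, 0.4375]
p(0.40625) = 0.0003 > 0, so the root lies in [0.40625, 0.4375]
p(0.421875) = -0.1403 < 0, so the root lies in [0.40625, 0.421875]

[0.40625, 0.421875]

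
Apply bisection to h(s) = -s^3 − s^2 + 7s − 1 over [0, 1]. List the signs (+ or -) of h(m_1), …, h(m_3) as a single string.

++-

h(0.5) = 2.125 > 0, so the root lies in [0, 0.5]
h(0.25) = 0.671875 > 0, so the root lies in [0, 0.25]
h(0.125) = -0.142578 < 0, so the root lies in [0.125, 0.25]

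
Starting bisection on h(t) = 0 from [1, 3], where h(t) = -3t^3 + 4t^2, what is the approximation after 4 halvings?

h(2) = -8 < 0, so the root lies in [1, 2]
h(1.5) = -1.125 < 0, so the root lies in [1, 1.5]
h(1.25) = 0.390625 > 0, so the root lies in [1.25, 1.5]
h(1.375) = -0.2363 < 0, so the root lies in [1.25, 1.375]

1.375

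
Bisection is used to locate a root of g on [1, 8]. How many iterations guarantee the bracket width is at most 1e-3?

13

Width after n steps is 7/2^n. Need 2^n ≥ 7/1e-3 = 7000.
2^12 = 4096 < 7000 ≤ 2^13 = 8192, so n = 13.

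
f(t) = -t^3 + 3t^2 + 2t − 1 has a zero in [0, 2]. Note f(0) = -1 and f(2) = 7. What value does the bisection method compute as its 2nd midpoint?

midpoint 1: f = 3 > 0 → [0, 1]
midpoint 0.5: f = 0.625 > 0 → [0, 0.5]

0.5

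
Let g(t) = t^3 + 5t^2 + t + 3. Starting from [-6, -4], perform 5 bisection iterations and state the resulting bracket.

[-4.9375, -4.875]

g(-5) = -2 < 0, so the root lies in [-5, -4]
g(-4.5) = 8.625 > 0, so the root lies in [-5, -4.5]
g(-4.75) = 3.890625 > 0, so the root lies in [-5, -4.75]
g(-4.875) = 1.0957 > 0, so the root lies in [-5, -4.875]
g(-4.9375) = -0.4138 < 0, so the root lies in [-4.9375, -4.875]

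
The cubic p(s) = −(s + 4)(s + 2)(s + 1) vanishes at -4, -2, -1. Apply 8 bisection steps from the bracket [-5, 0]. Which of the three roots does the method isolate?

-4

s = -2.5 gives p = -1.125, negative; keep [-5, -2.5]
s = -3.75 gives p = -1.203125, negative; keep [-5, -3.75]
s = -4.375 gives p = 3.005859, positive; keep [-4.375, -3.75]
s = -4.0625 gives p = 0.3948, positive; keep [-4.0625, -3.75]
s = -3.90625 gives p = -0.5194, negative; keep [-4.0625, -3.90625]
s = -3.984375 gives p = -0.0925, negative; keep [-4.0625, -3.984375]
s = -4.0234375 gives p = 0.1434, positive; keep [-4.0234375, -3.984375]
s = -4.00390625 gives p = 0.0235, positive; keep [-4.00390625, -3.984375]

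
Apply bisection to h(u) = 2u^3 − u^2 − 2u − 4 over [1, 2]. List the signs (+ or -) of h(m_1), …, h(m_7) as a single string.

midpoint 1.5: h = -2.5 < 0 → [1.5, 2]
midpoint 1.75: h = 0.15625 > 0 → [1.5, 1.75]
midpoint 1.625: h = -1.308594 < 0 → [1.625, 1.75]
midpoint 1.6875: h = -0.6118 < 0 → [1.6875, 1.75]
midpoint 1.71875: h = -0.2369 < 0 → [1.71875, 1.75]
midpoint 1.734375: h = -0.0426 < 0 → [1.734375, 1.75]
midpoint 1.7421875: h = 0.0562 > 0 → [1.734375, 1.7421875]

-+----+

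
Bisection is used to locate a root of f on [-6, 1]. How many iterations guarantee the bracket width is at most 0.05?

8

Width after n steps is 7/2^n. Need 2^n ≥ 7/0.05 = 140.
2^7 = 128 < 140 ≤ 2^8 = 256, so n = 8.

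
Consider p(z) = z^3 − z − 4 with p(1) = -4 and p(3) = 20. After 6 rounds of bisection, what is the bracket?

[1.78125, 1.8125]

z = 2 gives p = 2, positive; keep [1, 2]
z = 1.5 gives p = -2.125, negative; keep [1.5, 2]
z = 1.75 gives p = -0.390625, negative; keep [1.75, 2]
z = 1.875 gives p = 0.7168, positive; keep [1.75, 1.875]
z = 1.8125 gives p = 0.1418, positive; keep [1.75, 1.8125]
z = 1.78125 gives p = -0.1296, negative; keep [1.78125, 1.8125]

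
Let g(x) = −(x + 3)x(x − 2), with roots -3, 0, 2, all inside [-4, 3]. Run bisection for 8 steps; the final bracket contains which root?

-3

midpoint -0.5: g = -3.125 < 0 → [-4, -0.5]
midpoint -2.25: g = -7.171875 < 0 → [-4, -2.25]
midpoint -3.125: g = 2.001953 > 0 → [-3.125, -2.25]
midpoint -2.6875: g = -3.9368 < 0 → [-3.125, -2.6875]
midpoint -2.90625: g = -1.3368 < 0 → [-3.125, -2.90625]
midpoint -3.015625: g = 0.2363 > 0 → [-3.015625, -2.90625]
midpoint -2.9609375: g = -0.5738 < 0 → [-3.015625, -2.9609375]
midpoint -2.98828125: g = -0.1747 < 0 → [-3.015625, -2.98828125]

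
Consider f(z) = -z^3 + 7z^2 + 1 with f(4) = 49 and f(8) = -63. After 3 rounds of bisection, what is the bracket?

m = 6, f(m) = 37 (+); new bracket [6, 8]
m = 7, f(m) = 1 (+); new bracket [7, 8]
m = 7.5, f(m) = -27.125 (−); new bracket [7, 7.5]

[7, 7.5]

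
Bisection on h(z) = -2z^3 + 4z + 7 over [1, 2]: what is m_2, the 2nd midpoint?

h(1.5) = 6.25 > 0, so the root lies in [1.5, 2]
h(1.75) = 3.28125 > 0, so the root lies in [1.75, 2]

1.75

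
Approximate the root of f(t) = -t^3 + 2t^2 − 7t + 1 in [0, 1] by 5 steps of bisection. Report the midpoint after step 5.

0.15625

midpoint 0.5: f = -2.125 < 0 → [0, 0.5]
midpoint 0.25: f = -0.640625 < 0 → [0, 0.25]
midpoint 0.125: f = 0.154297 > 0 → [0.125, 0.25]
midpoint 0.1875: f = -0.2488 < 0 → [0.125, 0.1875]
midpoint 0.15625: f = -0.0487 < 0 → [0.125, 0.15625]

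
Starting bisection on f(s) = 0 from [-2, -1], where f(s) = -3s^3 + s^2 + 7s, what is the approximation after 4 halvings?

m = -1.5, f(m) = 1.875 (+); new bracket [-1.5, -1]
m = -1.25, f(m) = -1.328125 (−); new bracket [-1.5, -1.25]
m = -1.375, f(m) = 0.064453 (+); new bracket [-1.375, -1.25]
m = -1.3125, f(m) = -0.6819 (−); new bracket [-1.375, -1.3125]

-1.3125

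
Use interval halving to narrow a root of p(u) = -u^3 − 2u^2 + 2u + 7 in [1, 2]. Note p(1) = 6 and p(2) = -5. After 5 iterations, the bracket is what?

[1.65625, 1.6875]

u = 1.5 gives p = 2.125, positive; keep [1.5, 2]
u = 1.75 gives p = -0.984375, negative; keep [1.5, 1.75]
u = 1.625 gives p = 0.677734, positive; keep [1.625, 1.75]
u = 1.6875 gives p = -0.1257, negative; keep [1.625, 1.6875]
u = 1.65625 gives p = 0.2828, positive; keep [1.65625, 1.6875]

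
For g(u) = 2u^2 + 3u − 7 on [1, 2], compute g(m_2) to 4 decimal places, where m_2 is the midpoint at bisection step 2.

-0.1250

u = 1.5 gives g = 2, positive; keep [1, 1.5]
u = 1.25 gives g = -0.125, negative; keep [1.25, 1.5]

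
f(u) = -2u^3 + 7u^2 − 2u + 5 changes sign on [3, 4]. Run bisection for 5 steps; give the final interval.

[3.40625, 3.4375]

midpoint 3.5: f = -2 < 0 → [3, 3.5]
midpoint 3.25: f = 3.78125 > 0 → [3.25, 3.5]
midpoint 3.375: f = 1.097656 > 0 → [3.375, 3.5]
midpoint 3.4375: f = -0.3979 < 0 → [3.375, 3.4375]
midpoint 3.40625: f = 0.363 > 0 → [3.40625, 3.4375]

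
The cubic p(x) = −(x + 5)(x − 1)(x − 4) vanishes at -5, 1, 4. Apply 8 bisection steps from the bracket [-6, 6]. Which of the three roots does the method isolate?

x = 0 gives p = -20, negative; keep [-6, 0]
x = -3 gives p = -56, negative; keep [-6, -3]
x = -4.5 gives p = -23.375, negative; keep [-6, -4.5]
x = -5.25 gives p = 14.4531, positive; keep [-5.25, -4.5]
x = -4.875 gives p = -6.5176, negative; keep [-5.25, -4.875]
x = -5.0625 gives p = 3.4338, positive; keep [-5.0625, -4.875]
x = -4.96875 gives p = -1.6729, negative; keep [-5.0625, -4.96875]
x = -5.015625 gives p = 0.8474, positive; keep [-5.015625, -4.96875]

-5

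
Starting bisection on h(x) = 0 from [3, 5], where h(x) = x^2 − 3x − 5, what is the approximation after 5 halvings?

h(4) = -1 < 0, so the root lies in [4, 5]
h(4.5) = 1.75 > 0, so the root lies in [4, 4.5]
h(4.25) = 0.3125 > 0, so the root lies in [4, 4.25]
h(4.125) = -0.3594 < 0, so the root lies in [4.125, 4.25]
h(4.1875) = -0.0273 < 0, so the root lies in [4.1875, 4.25]

4.1875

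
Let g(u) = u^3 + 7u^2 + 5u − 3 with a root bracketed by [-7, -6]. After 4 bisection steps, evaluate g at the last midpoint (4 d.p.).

1.1443

m = -6.5, g(m) = -14.375 (−); new bracket [-6.5, -6]
m = -6.25, g(m) = -4.953125 (−); new bracket [-6.25, -6]
m = -6.125, g(m) = -0.798828 (−); new bracket [-6.125, -6]
m = -6.0625, g(m) = 1.1443 (+); new bracket [-6.125, -6.0625]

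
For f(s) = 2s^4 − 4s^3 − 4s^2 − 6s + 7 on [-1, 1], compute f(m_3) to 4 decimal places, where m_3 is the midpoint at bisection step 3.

-0.8047

m = 0, f(m) = 7 (+); new bracket [0, 1]
m = 0.5, f(m) = 2.625 (+); new bracket [0.5, 1]
m = 0.75, f(m) = -0.804688 (−); new bracket [0.5, 0.75]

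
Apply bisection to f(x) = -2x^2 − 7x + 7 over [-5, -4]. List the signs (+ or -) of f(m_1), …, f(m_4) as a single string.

-+--

x = -4.5 gives f = -2, negative; keep [-4.5, -4]
x = -4.25 gives f = 0.625, positive; keep [-4.5, -4.25]
x = -4.375 gives f = -0.65625, negative; keep [-4.375, -4.25]
x = -4.3125 gives f = -0.0078, negative; keep [-4.3125, -4.25]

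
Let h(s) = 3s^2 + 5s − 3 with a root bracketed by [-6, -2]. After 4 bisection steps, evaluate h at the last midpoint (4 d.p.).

midpoint -4: h = 25 > 0 → [-4, -2]
midpoint -3: h = 9 > 0 → [-3, -2]
midpoint -2.5: h = 3.25 > 0 → [-2.5, -2]
midpoint -2.25: h = 0.9375 > 0 → [-2.25, -2]

0.9375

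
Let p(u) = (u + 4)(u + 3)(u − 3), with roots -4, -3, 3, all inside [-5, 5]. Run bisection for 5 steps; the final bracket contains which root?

3

m = 0, p(m) = -36 (−); new bracket [0, 5]
m = 2.5, p(m) = -17.875 (−); new bracket [2.5, 5]
m = 3.75, p(m) = 39.234375 (+); new bracket [2.5, 3.75]
m = 3.125, p(m) = 5.4551 (+); new bracket [2.5, 3.125]
m = 2.8125, p(m) = -7.4246 (−); new bracket [2.8125, 3.125]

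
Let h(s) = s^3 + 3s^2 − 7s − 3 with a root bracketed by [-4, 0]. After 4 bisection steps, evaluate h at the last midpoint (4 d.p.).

m = -2, h(m) = 15 (+); new bracket [-2, 0]
m = -1, h(m) = 6 (+); new bracket [-1, 0]
m = -0.5, h(m) = 1.125 (+); new bracket [-0.5, 0]
m = -0.25, h(m) = -1.0781 (−); new bracket [-0.5, -0.25]

-1.0781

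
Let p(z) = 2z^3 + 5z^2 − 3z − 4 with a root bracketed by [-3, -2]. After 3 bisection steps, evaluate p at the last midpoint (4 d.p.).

-1.5742

z = -2.5 gives p = 3.5, positive; keep [-3, -2.5]
z = -2.75 gives p = 0.46875, positive; keep [-3, -2.75]
z = -2.875 gives p = -1.574219, negative; keep [-2.875, -2.75]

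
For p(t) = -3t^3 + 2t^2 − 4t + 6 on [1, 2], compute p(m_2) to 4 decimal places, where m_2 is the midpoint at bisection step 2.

p(1.5) = -5.625 < 0, so the root lies in [1, 1.5]
p(1.25) = -1.734375 < 0, so the root lies in [1, 1.25]

-1.7344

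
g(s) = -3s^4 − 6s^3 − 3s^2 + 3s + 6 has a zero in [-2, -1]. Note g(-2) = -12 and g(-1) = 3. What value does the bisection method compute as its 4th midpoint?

g(-1.5) = -0.1875 < 0, so the root lies in [-1.5, -1]
g(-1.25) = 1.957031 > 0, so the root lies in [-1.5, -1.25]
g(-1.375) = 1.077393 > 0, so the root lies in [-1.5, -1.375]
g(-1.4375) = 0.5009 > 0, so the root lies in [-1.5, -1.4375]

-1.4375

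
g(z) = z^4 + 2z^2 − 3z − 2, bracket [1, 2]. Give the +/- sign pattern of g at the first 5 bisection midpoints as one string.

+-+++

m = 1.5, g(m) = 3.0625 (+); new bracket [1, 1.5]
m = 1.25, g(m) = -0.183594 (−); new bracket [1.25, 1.5]
m = 1.375, g(m) = 1.230713 (+); new bracket [1.25, 1.375]
m = 1.3125, g(m) = 0.4754 (+); new bracket [1.25, 1.3125]
m = 1.28125, g(m) = 0.1343 (+); new bracket [1.25, 1.28125]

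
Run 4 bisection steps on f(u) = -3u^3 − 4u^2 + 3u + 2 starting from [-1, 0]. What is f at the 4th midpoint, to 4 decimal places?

u = -0.5 gives f = -0.125, negative; keep [-0.5, 0]
u = -0.25 gives f = 1.046875, positive; keep [-0.5, -0.25]
u = -0.375 gives f = 0.470703, positive; keep [-0.5, -0.375]
u = -0.4375 gives f = 0.1731, positive; keep [-0.5, -0.4375]

0.1731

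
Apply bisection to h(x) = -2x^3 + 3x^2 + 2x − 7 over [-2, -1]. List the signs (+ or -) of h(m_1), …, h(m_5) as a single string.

h(-1.5) = 3.5 > 0, so the root lies in [-1.5, -1]
h(-1.25) = -0.90625 < 0, so the root lies in [-1.5, -1.25]
h(-1.375) = 1.121094 > 0, so the root lies in [-1.375, -1.25]
h(-1.3125) = 0.0649 > 0, so the root lies in [-1.3125, -1.25]
h(-1.28125) = -0.4311 < 0, so the root lies in [-1.3125, -1.28125]

+-++-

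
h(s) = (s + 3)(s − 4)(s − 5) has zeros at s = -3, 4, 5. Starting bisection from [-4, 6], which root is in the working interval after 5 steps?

-3

m = 1, h(m) = 48 (+); new bracket [-4, 1]
m = -1.5, h(m) = 53.625 (+); new bracket [-4, -1.5]
m = -2.75, h(m) = 13.078125 (+); new bracket [-4, -2.75]
m = -3.375, h(m) = -23.1621 (−); new bracket [-3.375, -2.75]
m = -3.0625, h(m) = -3.5588 (−); new bracket [-3.0625, -2.75]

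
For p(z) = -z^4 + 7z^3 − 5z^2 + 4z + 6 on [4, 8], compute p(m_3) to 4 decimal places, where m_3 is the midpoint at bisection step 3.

m = 6, p(m) = 66 (+); new bracket [6, 8]
m = 7, p(m) = -211 (−); new bracket [6, 7]
m = 6.5, p(m) = -41.9375 (−); new bracket [6, 6.5]

-41.9375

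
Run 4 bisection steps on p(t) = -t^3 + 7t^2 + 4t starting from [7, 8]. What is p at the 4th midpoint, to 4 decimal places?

-1.9202

midpoint 7.5: p = 1.875 > 0 → [7.5, 8]
midpoint 7.75: p = -14.046875 < 0 → [7.5, 7.75]
midpoint 7.625: p = -5.837891 < 0 → [7.5, 7.625]
midpoint 7.5625: p = -1.9202 < 0 → [7.5, 7.5625]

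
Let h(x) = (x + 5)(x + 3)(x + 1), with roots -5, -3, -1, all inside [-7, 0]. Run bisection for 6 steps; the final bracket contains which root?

-5

h(-3.5) = 1.875 > 0, so the root lies in [-7, -3.5]
h(-5.25) = -2.390625 < 0, so the root lies in [-5.25, -3.5]
h(-4.375) = 2.900391 > 0, so the root lies in [-5.25, -4.375]
h(-4.8125) = 1.2957 > 0, so the root lies in [-5.25, -4.8125]
h(-5.03125) = -0.2559 < 0, so the root lies in [-5.03125, -4.8125]
h(-4.921875) = 0.5889 > 0, so the root lies in [-5.03125, -4.921875]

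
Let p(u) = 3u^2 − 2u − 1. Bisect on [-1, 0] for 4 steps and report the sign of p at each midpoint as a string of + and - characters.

m = -0.5, p(m) = 0.75 (+); new bracket [-0.5, 0]
m = -0.25, p(m) = -0.3125 (−); new bracket [-0.5, -0.25]
m = -0.375, p(m) = 0.171875 (+); new bracket [-0.375, -0.25]
m = -0.3125, p(m) = -0.082 (−); new bracket [-0.375, -0.3125]

+-+-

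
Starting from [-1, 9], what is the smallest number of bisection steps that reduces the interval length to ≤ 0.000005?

Width after n steps is 10/2^n. Need 2^n ≥ 10/0.000005 = 2000000.
2^20 = 1048576 < 2000000 ≤ 2^21 = 2097152, so n = 21.

21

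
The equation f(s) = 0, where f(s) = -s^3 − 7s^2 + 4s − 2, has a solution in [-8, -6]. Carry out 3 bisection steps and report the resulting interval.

[-7.75, -7.5]

midpoint -7: f = -30 < 0 → [-8, -7]
midpoint -7.5: f = -3.875 < 0 → [-8, -7.5]
midpoint -7.75: f = 12.046875 > 0 → [-7.75, -7.5]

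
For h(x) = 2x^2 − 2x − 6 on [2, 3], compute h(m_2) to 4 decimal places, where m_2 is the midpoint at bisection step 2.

h(2.5) = 1.5 > 0, so the root lies in [2, 2.5]
h(2.25) = -0.375 < 0, so the root lies in [2.25, 2.5]

-0.3750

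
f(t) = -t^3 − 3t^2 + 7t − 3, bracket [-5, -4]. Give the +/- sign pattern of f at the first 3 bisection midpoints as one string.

-+-

t = -4.5 gives f = -4.125, negative; keep [-5, -4.5]
t = -4.75 gives f = 3.234375, positive; keep [-4.75, -4.5]
t = -4.625 gives f = -0.615234, negative; keep [-4.75, -4.625]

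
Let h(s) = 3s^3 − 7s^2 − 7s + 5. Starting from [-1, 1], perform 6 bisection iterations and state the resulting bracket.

[0.5, 0.53125]

h(0) = 5 > 0, so the root lies in [0, 1]
h(0.5) = 0.125 > 0, so the root lies in [0.5, 1]
h(0.75) = -2.921875 < 0, so the root lies in [0.5, 0.75]
h(0.625) = -1.377 < 0, so the root lies in [0.5, 0.625]
h(0.5625) = -0.6184 < 0, so the root lies in [0.5, 0.5625]
h(0.53125) = -0.2445 < 0, so the root lies in [0.5, 0.53125]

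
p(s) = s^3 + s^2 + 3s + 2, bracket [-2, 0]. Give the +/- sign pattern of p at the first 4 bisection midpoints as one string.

-+-+

m = -1, p(m) = -1 (−); new bracket [-1, 0]
m = -0.5, p(m) = 0.625 (+); new bracket [-1, -0.5]
m = -0.75, p(m) = -0.109375 (−); new bracket [-0.75, -0.5]
m = -0.625, p(m) = 0.2715 (+); new bracket [-0.75, -0.625]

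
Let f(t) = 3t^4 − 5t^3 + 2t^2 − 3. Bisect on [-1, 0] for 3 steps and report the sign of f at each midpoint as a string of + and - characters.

-+-

midpoint -0.5: f = -1.6875 < 0 → [-1, -0.5]
midpoint -0.75: f = 1.183594 > 0 → [-0.75, -0.5]
midpoint -0.625: f = -0.540283 < 0 → [-0.75, -0.625]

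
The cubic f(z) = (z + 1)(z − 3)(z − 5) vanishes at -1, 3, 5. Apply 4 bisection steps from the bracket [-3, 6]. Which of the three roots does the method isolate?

f(1.5) = 13.125 > 0, so the root lies in [-3, 1.5]
f(-0.75) = 5.390625 > 0, so the root lies in [-3, -0.75]
f(-1.875) = -29.326172 < 0, so the root lies in [-1.875, -0.75]
f(-1.3125) = -8.5071 < 0, so the root lies in [-1.3125, -0.75]

-1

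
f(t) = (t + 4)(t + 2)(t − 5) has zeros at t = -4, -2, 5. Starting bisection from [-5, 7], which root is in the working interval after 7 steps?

5

m = 1, f(m) = -60 (−); new bracket [1, 7]
m = 4, f(m) = -48 (−); new bracket [4, 7]
m = 5.5, f(m) = 35.625 (+); new bracket [4, 5.5]
m = 4.75, f(m) = -14.7656 (−); new bracket [4.75, 5.5]
m = 5.125, f(m) = 8.127 (+); new bracket [4.75, 5.125]
m = 4.9375, f(m) = -3.8752 (−); new bracket [4.9375, 5.125]
m = 5.03125, f(m) = 1.9844 (+); new bracket [4.9375, 5.03125]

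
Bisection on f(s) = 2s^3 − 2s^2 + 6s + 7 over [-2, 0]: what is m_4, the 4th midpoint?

-0.875

m = -1, f(m) = -3 (−); new bracket [-1, 0]
m = -0.5, f(m) = 3.25 (+); new bracket [-1, -0.5]
m = -0.75, f(m) = 0.53125 (+); new bracket [-1, -0.75]
m = -0.875, f(m) = -1.1211 (−); new bracket [-0.875, -0.75]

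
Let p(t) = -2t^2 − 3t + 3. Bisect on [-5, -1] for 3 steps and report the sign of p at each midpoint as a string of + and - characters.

m = -3, p(m) = -6 (−); new bracket [-3, -1]
m = -2, p(m) = 1 (+); new bracket [-3, -2]
m = -2.5, p(m) = -2 (−); new bracket [-2.5, -2]

-+-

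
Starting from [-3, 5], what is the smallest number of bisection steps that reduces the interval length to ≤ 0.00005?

Width after n steps is 8/2^n. Need 2^n ≥ 8/0.00005 = 160000.
2^17 = 131072 < 160000 ≤ 2^18 = 262144, so n = 18.

18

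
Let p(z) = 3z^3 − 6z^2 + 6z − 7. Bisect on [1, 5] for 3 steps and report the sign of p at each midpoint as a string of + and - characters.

++-

m = 3, p(m) = 38 (+); new bracket [1, 3]
m = 2, p(m) = 5 (+); new bracket [1, 2]
m = 1.5, p(m) = -1.375 (−); new bracket [1.5, 2]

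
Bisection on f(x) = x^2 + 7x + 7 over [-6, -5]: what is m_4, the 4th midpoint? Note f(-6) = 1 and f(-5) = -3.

-5.8125

x = -5.5 gives f = -1.25, negative; keep [-6, -5.5]
x = -5.75 gives f = -0.1875, negative; keep [-6, -5.75]
x = -5.875 gives f = 0.390625, positive; keep [-5.875, -5.75]
x = -5.8125 gives f = 0.0977, positive; keep [-5.8125, -5.75]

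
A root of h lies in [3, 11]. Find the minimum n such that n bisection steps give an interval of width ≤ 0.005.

11

Width after n steps is 8/2^n. Need 2^n ≥ 8/0.005 = 1600.
2^10 = 1024 < 1600 ≤ 2^11 = 2048, so n = 11.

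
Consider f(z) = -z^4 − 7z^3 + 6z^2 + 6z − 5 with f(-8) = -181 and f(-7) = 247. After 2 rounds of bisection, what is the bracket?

f(-7.5) = 76.5625 > 0, so the root lies in [-8, -7.5]
f(-7.75) = -40.238281 < 0, so the root lies in [-7.75, -7.5]

[-7.75, -7.5]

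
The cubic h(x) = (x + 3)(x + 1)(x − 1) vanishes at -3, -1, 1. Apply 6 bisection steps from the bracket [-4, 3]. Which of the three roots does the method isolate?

1

x = -0.5 gives h = -1.875, negative; keep [-0.5, 3]
x = 1.25 gives h = 2.390625, positive; keep [-0.5, 1.25]
x = 0.375 gives h = -2.900391, negative; keep [0.375, 1.25]
x = 0.8125 gives h = -1.2957, negative; keep [0.8125, 1.25]
x = 1.03125 gives h = 0.2559, positive; keep [0.8125, 1.03125]
x = 0.921875 gives h = -0.5889, negative; keep [0.921875, 1.03125]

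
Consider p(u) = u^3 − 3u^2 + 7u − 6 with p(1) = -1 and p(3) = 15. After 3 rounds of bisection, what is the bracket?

[1, 1.25]

m = 2, p(m) = 4 (+); new bracket [1, 2]
m = 1.5, p(m) = 1.125 (+); new bracket [1, 1.5]
m = 1.25, p(m) = 0.015625 (+); new bracket [1, 1.25]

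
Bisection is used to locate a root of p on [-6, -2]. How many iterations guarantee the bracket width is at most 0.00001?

Width after n steps is 4/2^n. Need 2^n ≥ 4/0.00001 = 400000.
2^18 = 262144 < 400000 ≤ 2^19 = 524288, so n = 19.

19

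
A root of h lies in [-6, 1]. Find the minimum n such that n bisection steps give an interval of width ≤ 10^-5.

20

Width after n steps is 7/2^n. Need 2^n ≥ 7/10^-5 = 700000.
2^19 = 524288 < 700000 ≤ 2^20 = 1048576, so n = 20.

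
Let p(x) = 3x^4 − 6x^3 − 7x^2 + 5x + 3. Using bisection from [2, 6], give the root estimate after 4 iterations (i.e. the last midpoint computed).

2.75

x = 4 gives p = 295, positive; keep [2, 4]
x = 3 gives p = 36, positive; keep [2, 3]
x = 2.5 gives p = -4.8125, negative; keep [2.5, 3]
x = 2.75 gives p = 10.6055, positive; keep [2.5, 2.75]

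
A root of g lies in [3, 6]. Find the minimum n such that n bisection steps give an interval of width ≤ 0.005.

10

Width after n steps is 3/2^n. Need 2^n ≥ 3/0.005 = 600.
2^9 = 512 < 600 ≤ 2^10 = 1024, so n = 10.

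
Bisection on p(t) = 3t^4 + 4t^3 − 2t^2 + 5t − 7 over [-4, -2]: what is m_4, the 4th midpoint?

m = -3, p(m) = 95 (+); new bracket [-3, -2]
m = -2.5, p(m) = 22.6875 (+); new bracket [-2.5, -2]
m = -2.25, p(m) = 2.949219 (+); new bracket [-2.25, -2]
m = -2.125, p(m) = -3.8665 (−); new bracket [-2.25, -2.125]

-2.125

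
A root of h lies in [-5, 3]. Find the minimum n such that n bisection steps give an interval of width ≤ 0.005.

11

Width after n steps is 8/2^n. Need 2^n ≥ 8/0.005 = 1600.
2^10 = 1024 < 1600 ≤ 2^11 = 2048, so n = 11.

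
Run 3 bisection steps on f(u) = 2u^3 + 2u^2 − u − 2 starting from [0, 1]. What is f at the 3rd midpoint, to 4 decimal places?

-0.0039

f(0.5) = -1.75 < 0, so the root lies in [0.5, 1]
f(0.75) = -0.78125 < 0, so the root lies in [0.75, 1]
f(0.875) = -0.003906 < 0, so the root lies in [0.875, 1]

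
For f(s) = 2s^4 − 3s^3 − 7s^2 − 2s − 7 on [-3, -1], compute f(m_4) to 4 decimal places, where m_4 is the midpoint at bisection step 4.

f(-2) = 25 > 0, so the root lies in [-2, -1]
f(-1.5) = 0.5 > 0, so the root lies in [-1.5, -1]
f(-1.25) = -4.695312 < 0, so the root lies in [-1.5, -1.25]
f(-1.375) = -2.5366 < 0, so the root lies in [-1.5, -1.375]

-2.5366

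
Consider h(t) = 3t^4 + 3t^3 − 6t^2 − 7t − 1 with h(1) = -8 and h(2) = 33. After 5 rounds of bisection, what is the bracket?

t = 1.5 gives h = 0.3125, positive; keep [1, 1.5]
t = 1.25 gives h = -5.941406, negative; keep [1.25, 1.5]
t = 1.375 gives h = -3.446533, negative; keep [1.375, 1.5]
t = 1.4375 gives h = -1.7395, negative; keep [1.4375, 1.5]
t = 1.46875 gives h = -0.7585, negative; keep [1.46875, 1.5]

[1.46875, 1.5]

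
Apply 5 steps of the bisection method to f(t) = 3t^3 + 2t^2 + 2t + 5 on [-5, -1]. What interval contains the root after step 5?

[-1.25, -1.125]

f(-3) = -64 < 0, so the root lies in [-3, -1]
f(-2) = -15 < 0, so the root lies in [-2, -1]
f(-1.5) = -3.625 < 0, so the root lies in [-1.5, -1]
f(-1.25) = -0.2344 < 0, so the root lies in [-1.25, -1]
f(-1.125) = 1.0098 > 0, so the root lies in [-1.25, -1.125]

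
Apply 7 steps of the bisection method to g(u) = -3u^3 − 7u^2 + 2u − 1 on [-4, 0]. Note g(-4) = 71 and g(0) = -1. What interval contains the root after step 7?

u = -2 gives g = -9, negative; keep [-4, -2]
u = -3 gives g = 11, positive; keep [-3, -2]
u = -2.5 gives g = -2.875, negative; keep [-3, -2.5]
u = -2.75 gives g = 2.9531, positive; keep [-2.75, -2.5]
u = -2.625 gives g = -0.2207, negative; keep [-2.75, -2.625]
u = -2.6875 gives g = 1.2991, positive; keep [-2.6875, -2.625]
u = -2.65625 gives g = 0.5227, positive; keep [-2.65625, -2.625]

[-2.65625, -2.625]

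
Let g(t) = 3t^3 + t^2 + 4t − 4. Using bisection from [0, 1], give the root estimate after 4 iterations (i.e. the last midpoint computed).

t = 0.5 gives g = -1.375, negative; keep [0.5, 1]
t = 0.75 gives g = 0.828125, positive; keep [0.5, 0.75]
t = 0.625 gives g = -0.376953, negative; keep [0.625, 0.75]
t = 0.6875 gives g = 0.1975, positive; keep [0.625, 0.6875]

0.6875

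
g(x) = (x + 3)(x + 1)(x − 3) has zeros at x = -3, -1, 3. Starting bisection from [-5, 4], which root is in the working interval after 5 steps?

3

x = -0.5 gives g = -4.375, negative; keep [-0.5, 4]
x = 1.75 gives g = -16.328125, negative; keep [1.75, 4]
x = 2.875 gives g = -2.845703, negative; keep [2.875, 4]
x = 3.4375 gives g = 12.4978, positive; keep [2.875, 3.4375]
x = 3.15625 gives g = 3.998, positive; keep [2.875, 3.15625]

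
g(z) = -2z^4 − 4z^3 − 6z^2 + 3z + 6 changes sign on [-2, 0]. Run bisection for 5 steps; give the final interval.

midpoint -1: g = -1 < 0 → [-1, 0]
midpoint -0.5: g = 3.375 > 0 → [-1, -0.5]
midpoint -0.75: g = 1.429688 > 0 → [-1, -0.75]
midpoint -0.875: g = 0.2886 > 0 → [-1, -0.875]
midpoint -0.9375: g = -0.335 < 0 → [-0.9375, -0.875]

[-0.9375, -0.875]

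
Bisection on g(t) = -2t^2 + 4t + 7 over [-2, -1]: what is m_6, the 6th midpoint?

g(-1.5) = -3.5 < 0, so the root lies in [-1.5, -1]
g(-1.25) = -1.125 < 0, so the root lies in [-1.25, -1]
g(-1.125) = -0.03125 < 0, so the root lies in [-1.125, -1]
g(-1.0625) = 0.4922 > 0, so the root lies in [-1.125, -1.0625]
g(-1.09375) = 0.2324 > 0, so the root lies in [-1.125, -1.09375]
g(-1.109375) = 0.1011 > 0, so the root lies in [-1.125, -1.109375]

-1.109375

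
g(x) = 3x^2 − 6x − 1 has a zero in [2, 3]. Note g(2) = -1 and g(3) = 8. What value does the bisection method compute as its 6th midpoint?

2.140625

g(2.5) = 2.75 > 0, so the root lies in [2, 2.5]
g(2.25) = 0.6875 > 0, so the root lies in [2, 2.25]
g(2.125) = -0.203125 < 0, so the root lies in [2.125, 2.25]
g(2.1875) = 0.2305 > 0, so the root lies in [2.125, 2.1875]
g(2.15625) = 0.0107 > 0, so the root lies in [2.125, 2.15625]
g(2.140625) = -0.0969 < 0, so the root lies in [2.140625, 2.15625]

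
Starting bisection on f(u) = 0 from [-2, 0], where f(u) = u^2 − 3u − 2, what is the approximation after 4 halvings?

-0.625

m = -1, f(m) = 2 (+); new bracket [-1, 0]
m = -0.5, f(m) = -0.25 (−); new bracket [-1, -0.5]
m = -0.75, f(m) = 0.8125 (+); new bracket [-0.75, -0.5]
m = -0.625, f(m) = 0.2656 (+); new bracket [-0.625, -0.5]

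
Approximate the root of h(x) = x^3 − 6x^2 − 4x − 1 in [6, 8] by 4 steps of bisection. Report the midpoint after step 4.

6.625

x = 7 gives h = 20, positive; keep [6, 7]
x = 6.5 gives h = -5.875, negative; keep [6.5, 7]
x = 6.75 gives h = 6.171875, positive; keep [6.5, 6.75]
x = 6.625 gives h = -0.0684, negative; keep [6.625, 6.75]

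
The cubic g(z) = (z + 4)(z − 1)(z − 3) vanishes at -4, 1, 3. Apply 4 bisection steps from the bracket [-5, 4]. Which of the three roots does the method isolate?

m = -0.5, g(m) = 18.375 (+); new bracket [-5, -0.5]
m = -2.75, g(m) = 26.953125 (+); new bracket [-5, -2.75]
m = -3.875, g(m) = 4.189453 (+); new bracket [-5, -3.875]
m = -4.4375, g(m) = -17.6931 (−); new bracket [-4.4375, -3.875]

-4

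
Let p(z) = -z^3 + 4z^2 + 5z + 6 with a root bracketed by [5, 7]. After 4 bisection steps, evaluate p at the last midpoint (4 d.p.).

2.0762

midpoint 6: p = -36 < 0 → [5, 6]
midpoint 5.5: p = -11.875 < 0 → [5, 5.5]
midpoint 5.25: p = -2.203125 < 0 → [5, 5.25]
midpoint 5.125: p = 2.0762 > 0 → [5.125, 5.25]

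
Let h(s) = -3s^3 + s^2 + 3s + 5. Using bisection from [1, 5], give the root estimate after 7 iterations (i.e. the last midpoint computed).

1.59375

midpoint 3: h = -58 < 0 → [1, 3]
midpoint 2: h = -9 < 0 → [1, 2]
midpoint 1.5: h = 1.625 > 0 → [1.5, 2]
midpoint 1.75: h = -2.7656 < 0 → [1.5, 1.75]
midpoint 1.625: h = -0.3574 < 0 → [1.5, 1.625]
midpoint 1.5625: h = 0.6848 > 0 → [1.5625, 1.625]
midpoint 1.59375: h = 0.1767 > 0 → [1.59375, 1.625]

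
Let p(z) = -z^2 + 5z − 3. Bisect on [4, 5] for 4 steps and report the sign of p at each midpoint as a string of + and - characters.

-+--

p(4.5) = -0.75 < 0, so the root lies in [4, 4.5]
p(4.25) = 0.1875 > 0, so the root lies in [4.25, 4.5]
p(4.375) = -0.265625 < 0, so the root lies in [4.25, 4.375]
p(4.3125) = -0.0352 < 0, so the root lies in [4.25, 4.3125]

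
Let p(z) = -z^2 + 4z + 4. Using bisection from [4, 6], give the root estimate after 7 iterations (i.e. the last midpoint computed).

midpoint 5: p = -1 < 0 → [4, 5]
midpoint 4.5: p = 1.75 > 0 → [4.5, 5]
midpoint 4.75: p = 0.4375 > 0 → [4.75, 5]
midpoint 4.875: p = -0.2656 < 0 → [4.75, 4.875]
midpoint 4.8125: p = 0.0898 > 0 → [4.8125, 4.875]
midpoint 4.84375: p = -0.0869 < 0 → [4.8125, 4.84375]
midpoint 4.828125: p = 0.0017 > 0 → [4.828125, 4.84375]

4.828125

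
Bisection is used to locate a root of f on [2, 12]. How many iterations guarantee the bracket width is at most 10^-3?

Width after n steps is 10/2^n. Need 2^n ≥ 10/10^-3 = 10000.
2^13 = 8192 < 10000 ≤ 2^14 = 16384, so n = 14.

14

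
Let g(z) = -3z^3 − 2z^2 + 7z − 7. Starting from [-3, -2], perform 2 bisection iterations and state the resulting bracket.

[-2.25, -2]

m = -2.5, g(m) = 9.875 (+); new bracket [-2.5, -2]
m = -2.25, g(m) = 1.296875 (+); new bracket [-2.25, -2]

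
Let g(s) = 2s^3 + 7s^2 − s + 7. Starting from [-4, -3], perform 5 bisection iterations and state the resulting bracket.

[-3.875, -3.84375]

s = -3.5 gives g = 10.5, positive; keep [-4, -3.5]
s = -3.75 gives g = 3.71875, positive; keep [-4, -3.75]
s = -3.875 gives g = -0.386719, negative; keep [-3.875, -3.75]
s = -3.8125 gives g = 1.728, positive; keep [-3.875, -3.8125]
s = -3.84375 gives g = 0.6863, positive; keep [-3.875, -3.84375]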